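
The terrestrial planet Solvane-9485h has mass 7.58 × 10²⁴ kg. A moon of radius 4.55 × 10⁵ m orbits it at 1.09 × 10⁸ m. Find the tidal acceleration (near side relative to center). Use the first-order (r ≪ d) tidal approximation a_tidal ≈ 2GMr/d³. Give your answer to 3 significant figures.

3.55 × 10⁻⁴ m/s²

a_tidal = 2GMr/d³
        = 2 × (6.674 × 10⁻¹¹) × (7.58 × 10²⁴) × (4.55 × 10⁵) / (1.09 × 10⁸)³
        = 3.55 × 10⁻⁴ m/s²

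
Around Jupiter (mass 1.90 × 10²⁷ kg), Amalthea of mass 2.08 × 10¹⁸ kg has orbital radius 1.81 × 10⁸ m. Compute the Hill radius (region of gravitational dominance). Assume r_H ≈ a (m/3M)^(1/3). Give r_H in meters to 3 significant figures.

1.29 × 10⁵ m

r_H ≈ a (m/3M)^(1/3)
    = (1.81 × 10⁸) × (2.08 × 10¹⁸ / (3 × 1.90 × 10²⁷))^(1/3)
    = 1.29 × 10⁵ m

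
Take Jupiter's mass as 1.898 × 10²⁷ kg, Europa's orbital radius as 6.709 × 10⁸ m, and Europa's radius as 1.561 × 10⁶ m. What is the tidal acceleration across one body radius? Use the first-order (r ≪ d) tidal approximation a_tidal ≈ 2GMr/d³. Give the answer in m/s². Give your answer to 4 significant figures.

1.310 × 10⁻³ m/s²

a_tidal = 2GMr/d³
        = 2 × (6.674 × 10⁻¹¹) × (1.898 × 10²⁷) × (1.561 × 10⁶) / (6.709 × 10⁸)³
        = 1.310 × 10⁻³ m/s²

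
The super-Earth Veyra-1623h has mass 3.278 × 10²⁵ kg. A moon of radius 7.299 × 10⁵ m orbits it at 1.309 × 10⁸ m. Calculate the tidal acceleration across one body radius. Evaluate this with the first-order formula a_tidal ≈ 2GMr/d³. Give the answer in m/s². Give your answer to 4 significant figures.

Δg = 2GMr/d³
   = 2 × (6.674 × 10⁻¹¹) × (3.278 × 10²⁵) × (7.299 × 10⁵) / (1.309 × 10⁸)³
   = 1.424 × 10⁻³ m/s²

1.424 × 10⁻³ m/s²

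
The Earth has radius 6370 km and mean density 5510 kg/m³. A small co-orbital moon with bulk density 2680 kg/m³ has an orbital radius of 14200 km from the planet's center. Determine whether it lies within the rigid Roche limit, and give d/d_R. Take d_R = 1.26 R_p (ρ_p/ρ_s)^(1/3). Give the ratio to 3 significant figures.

outside; d/d_R ≈ 1.39

d_R = 1.26 × (6370 km) × (5510/2680)^(1/3) = 10210 km
d/d_R = (14200) / (10210) = 1.39
Since d/d_R > 1, the body is outside the Roche limit.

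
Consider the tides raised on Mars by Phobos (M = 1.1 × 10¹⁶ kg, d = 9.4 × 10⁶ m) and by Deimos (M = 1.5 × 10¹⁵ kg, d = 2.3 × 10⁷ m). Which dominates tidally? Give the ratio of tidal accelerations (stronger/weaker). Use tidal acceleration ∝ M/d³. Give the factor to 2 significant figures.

Tidal acceleration ∝ M/d³, so compare M/d³ for each.
Phobos: (1.1 × 10¹⁶) / (9.4 × 10⁶)³ = 1.324 × 10⁻⁵
Deimos: (1.5 × 10¹⁵) / (2.3 × 10⁷)³ = 1.233 × 10⁻⁷
Ratio (larger/smaller) = 110

Phobos, by a factor of ≈ 110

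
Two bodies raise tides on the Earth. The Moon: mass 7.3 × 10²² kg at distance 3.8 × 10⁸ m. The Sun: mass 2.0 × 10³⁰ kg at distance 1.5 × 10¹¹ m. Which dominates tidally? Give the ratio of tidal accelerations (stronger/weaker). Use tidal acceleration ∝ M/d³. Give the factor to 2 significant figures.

The Moon, by a factor of ≈ 2.2

Tidal acceleration ∝ M/d³, so compare M/d³ for each.
The Moon: (7.3 × 10²²) / (3.8 × 10⁸)³ = 1.330 × 10⁻³
The Sun: (2.0 × 10³⁰) / (1.5 × 10¹¹)³ = 5.926 × 10⁻⁴
Ratio (larger/smaller) = 2.2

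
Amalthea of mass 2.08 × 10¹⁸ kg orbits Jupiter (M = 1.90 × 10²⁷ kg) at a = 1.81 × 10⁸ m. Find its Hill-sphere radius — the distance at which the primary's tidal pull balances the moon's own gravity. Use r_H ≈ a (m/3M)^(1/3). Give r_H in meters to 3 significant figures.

1.29 × 10⁵ m

r_H ≈ a (m/3M)^(1/3)
    = (1.81 × 10⁸) × (2.08 × 10¹⁸ / (3 × 1.90 × 10²⁷))^(1/3)
    = 1.29 × 10⁵ m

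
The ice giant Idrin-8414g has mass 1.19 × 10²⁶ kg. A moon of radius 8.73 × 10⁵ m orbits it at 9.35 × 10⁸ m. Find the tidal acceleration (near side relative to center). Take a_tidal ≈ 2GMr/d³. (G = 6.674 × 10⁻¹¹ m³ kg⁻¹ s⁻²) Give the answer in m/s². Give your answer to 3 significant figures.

Δg = 2GMr/d³
   = 2 × (6.674 × 10⁻¹¹) × (1.19 × 10²⁶) × (8.73 × 10⁵) / (9.35 × 10⁸)³
   = 1.70 × 10⁻⁵ m/s²

1.70 × 10⁻⁵ m/s²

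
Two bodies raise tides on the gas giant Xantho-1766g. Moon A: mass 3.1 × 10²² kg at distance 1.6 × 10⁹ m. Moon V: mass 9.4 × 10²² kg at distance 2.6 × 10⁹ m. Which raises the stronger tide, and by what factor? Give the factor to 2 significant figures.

Tidal acceleration ∝ M/d³, so compare M/d³ for each.
Moon A: (3.1 × 10²²) / (1.6 × 10⁹)³ = 7.568 × 10⁻⁶
Moon V: (9.4 × 10²²) / (2.6 × 10⁹)³ = 5.348 × 10⁻⁶
Ratio (larger/smaller) = 1.4

Moon A, by a factor of ≈ 1.4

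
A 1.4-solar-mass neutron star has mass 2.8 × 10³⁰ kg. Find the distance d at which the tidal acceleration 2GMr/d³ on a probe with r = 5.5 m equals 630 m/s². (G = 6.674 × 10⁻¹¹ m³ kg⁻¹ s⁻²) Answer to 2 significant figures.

1.5 × 10⁶ m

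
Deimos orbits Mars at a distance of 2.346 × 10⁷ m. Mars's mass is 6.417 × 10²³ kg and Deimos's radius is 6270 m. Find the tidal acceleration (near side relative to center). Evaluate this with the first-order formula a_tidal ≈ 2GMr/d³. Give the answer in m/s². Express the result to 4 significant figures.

Δg = 2GMr/d³
   = 2 × (6.674 × 10⁻¹¹) × (6.417 × 10²³) × (6270) / (2.346 × 10⁷)³
   = 4.159 × 10⁻⁵ m/s²

4.159 × 10⁻⁵ m/s²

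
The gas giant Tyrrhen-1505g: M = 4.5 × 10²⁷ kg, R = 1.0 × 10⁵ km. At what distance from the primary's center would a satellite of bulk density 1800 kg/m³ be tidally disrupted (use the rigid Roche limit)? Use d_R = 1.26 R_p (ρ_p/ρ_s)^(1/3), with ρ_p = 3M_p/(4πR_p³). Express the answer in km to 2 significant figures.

ρ_p = 3M_p/(4πR_p³) = 3 × (4.5 × 10²⁷) / (4π × (1.0 × 10⁸ m)³) = 1100 kg/m³
d_R = 1.26 × 1.0 × 10⁵ km × (1100/1800)^(1/3)
    = 1.1 × 10⁵ km

1.1 × 10⁵ km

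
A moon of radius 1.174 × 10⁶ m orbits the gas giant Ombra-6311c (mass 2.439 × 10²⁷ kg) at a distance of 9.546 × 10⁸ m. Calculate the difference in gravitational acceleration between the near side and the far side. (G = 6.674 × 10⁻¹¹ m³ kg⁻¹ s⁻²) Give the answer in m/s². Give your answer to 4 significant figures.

8.787 × 10⁻⁴ m/s²

Δg = 4GMr/d³
   = 4 × (6.674 × 10⁻¹¹) × (2.439 × 10²⁷) × (1.174 × 10⁶) / (9.546 × 10⁸)³
   = 8.787 × 10⁻⁴ m/s²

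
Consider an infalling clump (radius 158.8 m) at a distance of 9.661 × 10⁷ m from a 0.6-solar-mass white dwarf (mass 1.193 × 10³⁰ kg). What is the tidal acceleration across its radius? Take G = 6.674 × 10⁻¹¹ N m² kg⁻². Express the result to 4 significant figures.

Δa = 2GMr/d³
   = 2 × (6.674 × 10⁻¹¹) × (1.193 × 10³⁰) × (158.8) / (9.661 × 10⁷)³
   = 2.804 × 10⁻² m/s²

2.804 × 10⁻² m/s²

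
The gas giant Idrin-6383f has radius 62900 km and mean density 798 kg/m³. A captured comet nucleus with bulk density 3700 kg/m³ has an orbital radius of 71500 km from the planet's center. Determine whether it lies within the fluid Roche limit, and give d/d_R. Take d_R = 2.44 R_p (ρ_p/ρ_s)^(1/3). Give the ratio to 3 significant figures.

d_R = 2.44 × (62900 km) × (798/3700)^(1/3) = 92040 km
d/d_R = (71500) / (92040) = 0.777
Since d/d_R < 1, the body is inside the Roche limit.

inside; d/d_R ≈ 0.777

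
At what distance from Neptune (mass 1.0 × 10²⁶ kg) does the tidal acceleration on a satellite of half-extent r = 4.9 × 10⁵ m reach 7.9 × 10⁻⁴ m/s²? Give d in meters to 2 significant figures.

2GMr/d³ = a_tidal  ⇒  d = (2GMr / a_tidal)^(1/3)
d = (2 × 6.674×10⁻¹¹ × (1.0 × 10²⁶) × (4.9 × 10⁵) / (7.9 × 10⁻⁴))^(1/3)
  = 2.0 × 10⁸ m

2.0 × 10⁸ m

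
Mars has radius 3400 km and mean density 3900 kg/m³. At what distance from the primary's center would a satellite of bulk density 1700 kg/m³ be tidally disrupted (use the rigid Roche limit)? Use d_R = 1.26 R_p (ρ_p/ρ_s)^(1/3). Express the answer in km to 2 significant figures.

5700 km

d_R = 1.26 × 3400 km × (3900/1700)^(1/3)
    = 5700 km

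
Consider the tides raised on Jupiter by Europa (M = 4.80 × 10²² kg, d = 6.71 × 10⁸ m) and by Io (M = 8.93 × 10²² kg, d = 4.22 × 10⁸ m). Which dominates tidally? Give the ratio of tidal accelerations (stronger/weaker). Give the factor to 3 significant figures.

Io, by a factor of ≈ 7.48

Tidal stretch scales as M/d³; compute that for each body.
Europa: (4.80 × 10²²) / (6.71 × 10⁸)³ = 1.589 × 10⁻⁴
Io: (8.93 × 10²²) / (4.22 × 10⁸)³ = 1.188 × 10⁻³
Ratio (larger/smaller) = 7.48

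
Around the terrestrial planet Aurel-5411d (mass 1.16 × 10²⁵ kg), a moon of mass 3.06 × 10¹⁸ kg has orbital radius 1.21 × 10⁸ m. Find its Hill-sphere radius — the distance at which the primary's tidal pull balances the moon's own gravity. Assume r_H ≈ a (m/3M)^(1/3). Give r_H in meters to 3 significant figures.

r_H ≈ a (m/3M)^(1/3)
    = (1.21 × 10⁸) × (3.06 × 10¹⁸ / (3 × 1.16 × 10²⁵))^(1/3)
    = 5.38 × 10⁵ m

5.38 × 10⁵ m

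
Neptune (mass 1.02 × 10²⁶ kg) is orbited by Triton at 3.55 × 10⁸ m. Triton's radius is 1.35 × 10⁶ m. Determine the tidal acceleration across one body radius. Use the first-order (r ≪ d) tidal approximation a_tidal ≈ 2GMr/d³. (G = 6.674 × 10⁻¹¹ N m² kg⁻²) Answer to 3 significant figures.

4.11 × 10⁻⁴ m/s²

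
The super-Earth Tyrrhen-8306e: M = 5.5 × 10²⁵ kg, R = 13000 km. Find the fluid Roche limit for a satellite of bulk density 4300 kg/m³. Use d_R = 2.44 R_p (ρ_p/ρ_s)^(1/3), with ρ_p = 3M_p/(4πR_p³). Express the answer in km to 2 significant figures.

ρ_p = 3M_p/(4πR_p³) = 3 × (5.5 × 10²⁵) / (4π × (1.3 × 10⁷ m)³) = 6000 kg/m³
d_R = 2.44 × 13000 km × (6000/4300)^(1/3)
    = 35000 km

35000 km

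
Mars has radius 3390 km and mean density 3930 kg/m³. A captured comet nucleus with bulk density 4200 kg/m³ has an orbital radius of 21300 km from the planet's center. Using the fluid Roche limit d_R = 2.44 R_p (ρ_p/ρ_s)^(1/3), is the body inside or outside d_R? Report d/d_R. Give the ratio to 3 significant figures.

d_R = 2.44 × (3390 km) × (3930/4200)^(1/3) = 8090 km
d/d_R = (21300) / (8090) = 2.63
Since d/d_R > 1, the body is outside the Roche limit.

outside; d/d_R ≈ 2.63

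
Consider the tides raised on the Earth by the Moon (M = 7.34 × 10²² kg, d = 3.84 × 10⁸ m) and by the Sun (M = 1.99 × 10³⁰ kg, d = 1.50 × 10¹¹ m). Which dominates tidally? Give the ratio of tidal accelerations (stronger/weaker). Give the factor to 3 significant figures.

Tidal acceleration ∝ M/d³, so compare M/d³ for each.
The Moon: (7.34 × 10²²) / (3.84 × 10⁸)³ = 1.296 × 10⁻³
The Sun: (1.99 × 10³⁰) / (1.50 × 10¹¹)³ = 5.896 × 10⁻⁴
Ratio (larger/smaller) = 2.20

The Moon, by a factor of ≈ 2.20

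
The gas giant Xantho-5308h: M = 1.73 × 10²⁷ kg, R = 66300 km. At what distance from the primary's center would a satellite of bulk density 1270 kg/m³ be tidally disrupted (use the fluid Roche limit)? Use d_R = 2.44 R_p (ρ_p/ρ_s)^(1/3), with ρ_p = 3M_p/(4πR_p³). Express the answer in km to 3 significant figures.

1.68 × 10⁵ km

ρ_p = 3M_p/(4πR_p³) = 3 × (1.73 × 10²⁷) / (4π × (6.63 × 10⁷ m)³) = 1420 kg/m³
d_R = 2.44 × 66300 km × (1420/1270)^(1/3)
    = 1.68 × 10⁵ km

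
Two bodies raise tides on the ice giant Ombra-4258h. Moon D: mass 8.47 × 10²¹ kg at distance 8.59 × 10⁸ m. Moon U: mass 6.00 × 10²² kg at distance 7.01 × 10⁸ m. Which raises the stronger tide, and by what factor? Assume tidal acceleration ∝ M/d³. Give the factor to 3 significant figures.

Tidal stretch scales as M/d³; compute that for each body.
Moon D: (8.47 × 10²¹) / (8.59 × 10⁸)³ = 1.336 × 10⁻⁵
Moon U: (6.00 × 10²²) / (7.01 × 10⁸)³ = 1.742 × 10⁻⁴
Ratio (larger/smaller) = 13.0

Moon U, by a factor of ≈ 13.0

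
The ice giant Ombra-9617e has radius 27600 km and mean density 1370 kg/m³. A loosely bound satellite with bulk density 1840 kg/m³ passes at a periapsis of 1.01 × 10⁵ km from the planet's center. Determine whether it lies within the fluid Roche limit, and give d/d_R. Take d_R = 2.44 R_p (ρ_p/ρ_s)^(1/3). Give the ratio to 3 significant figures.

outside; d/d_R ≈ 1.65

d_R = 2.44 × (27600 km) × (1370/1840)^(1/3) = 61040 km
d/d_R = (1.01 × 10⁵) / (61040) = 1.65
Since d/d_R > 1, the body is outside the Roche limit.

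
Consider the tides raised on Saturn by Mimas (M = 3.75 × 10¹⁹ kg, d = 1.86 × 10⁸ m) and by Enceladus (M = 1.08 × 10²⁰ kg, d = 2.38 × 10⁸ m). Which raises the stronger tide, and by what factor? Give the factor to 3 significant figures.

The tide-raising term goes as M/d³ (the gradient of a 1/d² field).
Mimas: (3.75 × 10¹⁹) / (1.86 × 10⁸)³ = 5.828 × 10⁻⁶
Enceladus: (1.08 × 10²⁰) / (2.38 × 10⁸)³ = 8.011 × 10⁻⁶
Ratio (larger/smaller) = 1.37

Enceladus, by a factor of ≈ 1.37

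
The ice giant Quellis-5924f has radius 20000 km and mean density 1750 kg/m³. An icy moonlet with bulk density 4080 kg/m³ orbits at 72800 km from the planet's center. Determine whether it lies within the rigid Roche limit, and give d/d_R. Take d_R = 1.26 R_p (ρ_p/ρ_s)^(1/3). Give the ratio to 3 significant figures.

d_R = 1.26 × (20000 km) × (1750/4080)^(1/3) = 19000 km
d/d_R = (72800) / (19000) = 3.83
Since d/d_R > 1, the body is outside the Roche limit.

outside; d/d_R ≈ 3.83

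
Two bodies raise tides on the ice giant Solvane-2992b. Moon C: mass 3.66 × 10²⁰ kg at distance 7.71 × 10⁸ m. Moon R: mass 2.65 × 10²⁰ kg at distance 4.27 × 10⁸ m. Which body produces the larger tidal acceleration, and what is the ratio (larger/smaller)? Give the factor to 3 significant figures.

Moon R, by a factor of ≈ 4.26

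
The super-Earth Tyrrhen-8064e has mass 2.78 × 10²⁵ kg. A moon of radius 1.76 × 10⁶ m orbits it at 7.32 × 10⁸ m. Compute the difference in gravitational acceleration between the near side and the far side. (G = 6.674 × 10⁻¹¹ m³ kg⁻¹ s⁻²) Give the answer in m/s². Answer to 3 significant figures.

3.33 × 10⁻⁵ m/s²

a_tidal = 4GMr/d³
        = 4 × (6.674 × 10⁻¹¹) × (2.78 × 10²⁵) × (1.76 × 10⁶) / (7.32 × 10⁸)³
        = 3.33 × 10⁻⁵ m/s²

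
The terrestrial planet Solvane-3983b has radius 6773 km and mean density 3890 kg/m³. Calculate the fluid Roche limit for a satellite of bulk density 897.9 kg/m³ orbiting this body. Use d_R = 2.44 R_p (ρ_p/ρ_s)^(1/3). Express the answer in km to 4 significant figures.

d_R = 2.44 × 6773 km × (3890/897.9)^(1/3)
    = 26940 km

26940 km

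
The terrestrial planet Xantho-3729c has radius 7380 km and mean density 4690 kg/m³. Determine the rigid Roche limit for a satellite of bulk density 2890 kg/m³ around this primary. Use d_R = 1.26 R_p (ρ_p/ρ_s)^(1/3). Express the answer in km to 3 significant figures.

d_R = 1.26 × 7380 km × (4690/2890)^(1/3)
    = 10900 km

10900 km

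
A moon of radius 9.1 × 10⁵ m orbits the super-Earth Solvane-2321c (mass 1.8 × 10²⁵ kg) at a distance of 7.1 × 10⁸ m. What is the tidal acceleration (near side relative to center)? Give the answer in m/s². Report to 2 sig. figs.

6.1 × 10⁻⁶ m/s²

a_tidal = 2GMr/d³
        = 2 × (6.674 × 10⁻¹¹) × (1.8 × 10²⁵) × (9.1 × 10⁵) / (7.1 × 10⁸)³
        = 6.1 × 10⁻⁶ m/s²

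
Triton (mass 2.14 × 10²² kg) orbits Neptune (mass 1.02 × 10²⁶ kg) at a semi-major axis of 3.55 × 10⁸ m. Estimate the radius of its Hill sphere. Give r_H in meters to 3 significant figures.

r_H ≈ a (m/3M)^(1/3)
    = (3.55 × 10⁸) × (2.14 × 10²² / (3 × 1.02 × 10²⁶))^(1/3)
    = 1.46 × 10⁷ m

1.46 × 10⁷ m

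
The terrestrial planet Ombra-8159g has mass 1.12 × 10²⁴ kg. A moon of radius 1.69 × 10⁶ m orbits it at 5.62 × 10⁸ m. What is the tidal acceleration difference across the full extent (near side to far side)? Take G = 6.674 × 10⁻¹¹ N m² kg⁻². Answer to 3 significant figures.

2.85 × 10⁻⁶ m/s²

Δa = 4GMr/d³
   = 4 × (6.674 × 10⁻¹¹) × (1.12 × 10²⁴) × (1.69 × 10⁶) / (5.62 × 10⁸)³
   = 2.85 × 10⁻⁶ m/s²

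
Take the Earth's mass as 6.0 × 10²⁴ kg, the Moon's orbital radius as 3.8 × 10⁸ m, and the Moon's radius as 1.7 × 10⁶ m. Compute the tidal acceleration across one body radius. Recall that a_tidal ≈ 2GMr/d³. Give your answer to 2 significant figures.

a_tidal = 2GMr/d³
        = 2 × (6.674 × 10⁻¹¹) × (6.0 × 10²⁴) × (1.7 × 10⁶) / (3.8 × 10⁸)³
        = 2.5 × 10⁻⁵ m/s²

2.5 × 10⁻⁵ m/s²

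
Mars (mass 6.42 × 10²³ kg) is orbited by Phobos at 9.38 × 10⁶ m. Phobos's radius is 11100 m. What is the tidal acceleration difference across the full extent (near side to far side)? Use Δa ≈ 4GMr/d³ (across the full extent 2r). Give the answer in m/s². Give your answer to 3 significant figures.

2.31 × 10⁻³ m/s²

Δg = 4GMr/d³
   = 4 × (6.674 × 10⁻¹¹) × (6.42 × 10²³) × (11100) / (9.38 × 10⁶)³
   = 2.31 × 10⁻³ m/s²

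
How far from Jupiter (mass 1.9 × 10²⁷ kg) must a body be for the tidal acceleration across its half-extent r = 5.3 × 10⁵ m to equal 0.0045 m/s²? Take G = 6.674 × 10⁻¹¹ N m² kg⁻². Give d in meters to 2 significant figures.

2GMr/d³ = a_tidal  ⇒  d = (2GMr / a_tidal)^(1/3)
d = (2 × 6.674×10⁻¹¹ × (1.9 × 10²⁷) × (5.3 × 10⁵) / (0.0045))^(1/3)
  = 3.1 × 10⁸ m

3.1 × 10⁸ m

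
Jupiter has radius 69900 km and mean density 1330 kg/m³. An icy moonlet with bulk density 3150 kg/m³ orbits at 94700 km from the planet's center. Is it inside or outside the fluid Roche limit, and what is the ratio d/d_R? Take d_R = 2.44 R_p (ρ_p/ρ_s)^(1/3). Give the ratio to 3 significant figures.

inside; d/d_R ≈ 0.740

d_R = 2.44 × (69900 km) × (1330/3150)^(1/3) = 1.280 × 10⁵ km
d/d_R = (94700) / (1.280 × 10⁵) = 0.740
Since d/d_R < 1, the body is inside the Roche limit.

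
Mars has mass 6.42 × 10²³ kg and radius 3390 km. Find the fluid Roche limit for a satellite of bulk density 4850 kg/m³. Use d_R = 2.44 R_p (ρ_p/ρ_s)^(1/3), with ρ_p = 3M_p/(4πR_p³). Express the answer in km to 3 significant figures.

7710 km

ρ_p = 3M_p/(4πR_p³) = 3 × (6.42 × 10²³) / (4π × (3.39 × 10⁶ m)³) = 3930 kg/m³
d_R = 2.44 × 3390 km × (3930/4850)^(1/3)
    = 7710 km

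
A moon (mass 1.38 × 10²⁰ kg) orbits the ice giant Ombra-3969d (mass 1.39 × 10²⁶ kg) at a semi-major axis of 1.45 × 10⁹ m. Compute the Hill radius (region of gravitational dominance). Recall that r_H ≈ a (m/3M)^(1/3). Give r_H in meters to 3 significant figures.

r_H ≈ a (m/3M)^(1/3)
    = (1.45 × 10⁹) × (1.38 × 10²⁰ / (3 × 1.39 × 10²⁶))^(1/3)
    = 1.00 × 10⁷ m

1.00 × 10⁷ m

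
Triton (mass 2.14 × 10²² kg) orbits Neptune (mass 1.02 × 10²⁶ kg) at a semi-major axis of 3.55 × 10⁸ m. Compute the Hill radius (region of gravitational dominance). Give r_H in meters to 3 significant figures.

1.46 × 10⁷ m

r_H ≈ a (m/3M)^(1/3)
    = (3.55 × 10⁸) × (2.14 × 10²² / (3 × 1.02 × 10²⁶))^(1/3)
    = 1.46 × 10⁷ m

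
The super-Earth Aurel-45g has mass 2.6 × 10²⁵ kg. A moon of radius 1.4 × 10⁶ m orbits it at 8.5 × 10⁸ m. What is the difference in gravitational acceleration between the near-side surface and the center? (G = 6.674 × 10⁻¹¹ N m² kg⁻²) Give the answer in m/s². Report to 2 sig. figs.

7.9 × 10⁻⁶ m/s²

Since r ≪ d, expand the inverse-square field across one radius to get the leading 2GMr/d³ term.
Δa = 2GMr/d³
   = 2 × (6.674 × 10⁻¹¹) × (2.6 × 10²⁵) × (1.4 × 10⁶) / (8.5 × 10⁸)³
   = 7.9 × 10⁻⁶ m/s²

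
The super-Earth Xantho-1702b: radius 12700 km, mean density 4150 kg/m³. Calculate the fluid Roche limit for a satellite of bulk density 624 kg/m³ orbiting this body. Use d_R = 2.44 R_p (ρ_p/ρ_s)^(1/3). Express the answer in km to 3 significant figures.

58300 km

d_R = 2.44 × 12700 km × (4150/624)^(1/3)
    = 58300 km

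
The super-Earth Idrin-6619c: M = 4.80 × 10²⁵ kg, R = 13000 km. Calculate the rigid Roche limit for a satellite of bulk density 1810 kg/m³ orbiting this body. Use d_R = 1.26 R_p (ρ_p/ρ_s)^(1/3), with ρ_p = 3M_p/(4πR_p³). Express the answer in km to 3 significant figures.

23300 km

ρ_p = 3M_p/(4πR_p³) = 3 × (4.80 × 10²⁵) / (4π × (1.30 × 10⁷ m)³) = 5220 kg/m³
d_R = 1.26 × 13000 km × (5220/1810)^(1/3)
    = 23300 km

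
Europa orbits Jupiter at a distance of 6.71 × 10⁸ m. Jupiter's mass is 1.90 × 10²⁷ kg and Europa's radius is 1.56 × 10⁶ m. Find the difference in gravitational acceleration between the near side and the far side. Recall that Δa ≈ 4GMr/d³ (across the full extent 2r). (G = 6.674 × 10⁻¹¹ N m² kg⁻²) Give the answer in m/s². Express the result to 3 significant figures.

a_tidal = 4GMr/d³
        = 4 × (6.674 × 10⁻¹¹) × (1.90 × 10²⁷) × (1.56 × 10⁶) / (6.71 × 10⁸)³
        = 2.62 × 10⁻³ m/s²

2.62 × 10⁻³ m/s²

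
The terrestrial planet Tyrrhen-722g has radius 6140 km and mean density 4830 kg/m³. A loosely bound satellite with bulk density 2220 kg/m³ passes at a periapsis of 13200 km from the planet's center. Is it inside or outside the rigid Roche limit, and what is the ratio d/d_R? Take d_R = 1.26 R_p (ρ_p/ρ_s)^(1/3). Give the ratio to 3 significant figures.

outside; d/d_R ≈ 1.32

d_R = 1.26 × (6140 km) × (4830/2220)^(1/3) = 10020 km
d/d_R = (13200) / (10020) = 1.32
Since d/d_R > 1, the body is outside the Roche limit.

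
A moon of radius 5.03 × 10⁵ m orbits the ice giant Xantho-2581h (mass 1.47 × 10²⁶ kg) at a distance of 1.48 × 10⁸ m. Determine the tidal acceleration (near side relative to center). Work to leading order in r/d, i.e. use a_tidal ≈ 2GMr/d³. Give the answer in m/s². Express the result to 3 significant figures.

3.04 × 10⁻³ m/s²

Δa = 2GMr/d³
   = 2 × (6.674 × 10⁻¹¹) × (1.47 × 10²⁶) × (5.03 × 10⁵) / (1.48 × 10⁸)³
   = 3.04 × 10⁻³ m/s²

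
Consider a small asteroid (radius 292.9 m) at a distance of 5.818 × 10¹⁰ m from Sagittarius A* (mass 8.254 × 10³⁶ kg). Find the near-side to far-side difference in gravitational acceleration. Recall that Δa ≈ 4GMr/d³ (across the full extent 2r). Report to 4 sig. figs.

Near-to-far spans 2r, so the tidal difference is twice the near-to-center value: 4GMr/d³.
a_tidal = 4GMr/d³
        = 4 × (6.674 × 10⁻¹¹) × (8.254 × 10³⁶) × (292.9) / (5.818 × 10¹⁰)³
        = 3.277 × 10⁻³ m/s²

3.277 × 10⁻³ m/s²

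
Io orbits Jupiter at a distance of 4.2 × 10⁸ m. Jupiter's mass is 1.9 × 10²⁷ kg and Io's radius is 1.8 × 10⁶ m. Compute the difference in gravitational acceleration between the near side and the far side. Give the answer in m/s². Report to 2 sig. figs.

1.2 × 10⁻² m/s²

The field gradient is 2GM/d³; across the full diameter 2r the difference is 4GMr/d³.
a_tidal = 4GMr/d³
        = 4 × (6.674 × 10⁻¹¹) × (1.9 × 10²⁷) × (1.8 × 10⁶) / (4.2 × 10⁸)³
        = 1.2 × 10⁻² m/s²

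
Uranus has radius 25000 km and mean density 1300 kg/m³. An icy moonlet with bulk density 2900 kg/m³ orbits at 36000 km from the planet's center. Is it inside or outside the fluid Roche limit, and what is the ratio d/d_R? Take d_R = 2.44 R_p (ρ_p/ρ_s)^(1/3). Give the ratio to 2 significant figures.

inside; d/d_R ≈ 0.77

d_R = 2.44 × (25000 km) × (1300/2900)^(1/3) = 46690 km
d/d_R = (36000) / (46690) = 0.77
Since d/d_R < 1, the body is inside the Roche limit.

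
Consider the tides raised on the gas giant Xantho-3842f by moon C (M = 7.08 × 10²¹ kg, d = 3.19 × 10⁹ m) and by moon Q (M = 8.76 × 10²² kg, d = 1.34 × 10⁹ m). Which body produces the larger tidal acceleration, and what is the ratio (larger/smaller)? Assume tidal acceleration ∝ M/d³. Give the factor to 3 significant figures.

Moon Q, by a factor of ≈ 167

Tidal stretch scales as M/d³; compute that for each body.
Moon C: (7.08 × 10²¹) / (3.19 × 10⁹)³ = 2.181 × 10⁻⁷
Moon Q: (8.76 × 10²²) / (1.34 × 10⁹)³ = 3.641 × 10⁻⁵
Ratio (larger/smaller) = 167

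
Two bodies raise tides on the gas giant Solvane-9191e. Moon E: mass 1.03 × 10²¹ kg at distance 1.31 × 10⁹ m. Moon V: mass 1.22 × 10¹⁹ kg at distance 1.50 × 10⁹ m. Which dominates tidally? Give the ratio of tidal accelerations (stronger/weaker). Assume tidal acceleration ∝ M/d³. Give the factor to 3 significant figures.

Moon E, by a factor of ≈ 127

Tidal stretch scales as M/d³; compute that for each body.
Moon E: (1.03 × 10²¹) / (1.31 × 10⁹)³ = 4.582 × 10⁻⁷
Moon V: (1.22 × 10¹⁹) / (1.50 × 10⁹)³ = 3.615 × 10⁻⁹
Ratio (larger/smaller) = 127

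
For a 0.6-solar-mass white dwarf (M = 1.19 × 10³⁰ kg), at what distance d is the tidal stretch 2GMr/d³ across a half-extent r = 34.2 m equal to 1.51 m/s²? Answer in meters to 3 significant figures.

2GMr/d³ = a_tidal  ⇒  d = (2GMr / a_tidal)^(1/3)
d = (2 × 6.674×10⁻¹¹ × (1.19 × 10³⁰) × (34.2) / (1.51))^(1/3)
  = 1.53 × 10⁷ m

1.53 × 10⁷ m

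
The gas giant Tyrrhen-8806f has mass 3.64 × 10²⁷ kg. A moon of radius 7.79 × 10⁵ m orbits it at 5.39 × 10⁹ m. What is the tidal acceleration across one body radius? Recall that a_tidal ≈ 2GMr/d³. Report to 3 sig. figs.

Δa = 2GMr/d³
   = 2 × (6.674 × 10⁻¹¹) × (3.64 × 10²⁷) × (7.79 × 10⁵) / (5.39 × 10⁹)³
   = 2.42 × 10⁻⁶ m/s²

2.42 × 10⁻⁶ m/s²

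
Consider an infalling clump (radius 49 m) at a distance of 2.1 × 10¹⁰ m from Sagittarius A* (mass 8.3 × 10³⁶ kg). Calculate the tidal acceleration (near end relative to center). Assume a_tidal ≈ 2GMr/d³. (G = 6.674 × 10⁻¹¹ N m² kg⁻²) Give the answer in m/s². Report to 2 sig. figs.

5.9 × 10⁻³ m/s²

Δg = 2GMr/d³
   = 2 × (6.674 × 10⁻¹¹) × (8.3 × 10³⁶) × (49) / (2.1 × 10¹⁰)³
   = 5.9 × 10⁻³ m/s²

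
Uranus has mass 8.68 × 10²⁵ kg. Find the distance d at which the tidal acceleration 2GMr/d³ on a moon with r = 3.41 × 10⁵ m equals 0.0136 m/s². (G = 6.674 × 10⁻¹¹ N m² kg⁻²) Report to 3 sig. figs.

6.62 × 10⁷ m

2GMr/d³ = a_tidal  ⇒  d = (2GMr / a_tidal)^(1/3)
d = (2 × 6.674×10⁻¹¹ × (8.68 × 10²⁵) × (3.41 × 10⁵) / (0.0136))^(1/3)
  = 6.62 × 10⁷ m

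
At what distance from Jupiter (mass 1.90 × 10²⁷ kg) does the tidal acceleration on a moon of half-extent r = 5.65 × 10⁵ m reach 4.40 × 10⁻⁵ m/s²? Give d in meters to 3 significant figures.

1.48 × 10⁹ m

2GMr/d³ = a_tidal  ⇒  d = (2GMr / a_tidal)^(1/3)
d = (2 × 6.674×10⁻¹¹ × (1.90 × 10²⁷) × (5.65 × 10⁵) / (4.40 × 10⁻⁵))^(1/3)
  = 1.48 × 10⁹ m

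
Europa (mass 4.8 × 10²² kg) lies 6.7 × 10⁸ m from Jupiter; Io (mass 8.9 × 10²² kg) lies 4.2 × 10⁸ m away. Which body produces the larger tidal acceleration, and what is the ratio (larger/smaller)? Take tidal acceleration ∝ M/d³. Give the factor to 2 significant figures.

Io, by a factor of ≈ 7.5

Tidal stretch scales as M/d³; compute that for each body.
Europa: (4.8 × 10²²) / (6.7 × 10⁸)³ = 1.596 × 10⁻⁴
Io: (8.9 × 10²²) / (4.2 × 10⁸)³ = 1.201 × 10⁻³
Ratio (larger/smaller) = 7.5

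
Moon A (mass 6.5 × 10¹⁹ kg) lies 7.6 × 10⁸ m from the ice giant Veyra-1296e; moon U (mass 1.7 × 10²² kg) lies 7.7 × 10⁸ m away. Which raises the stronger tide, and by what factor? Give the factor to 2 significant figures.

Tidal stretch scales as M/d³; compute that for each body.
Moon A: (6.5 × 10¹⁹) / (7.6 × 10⁸)³ = 1.481 × 10⁻⁷
Moon U: (1.7 × 10²²) / (7.7 × 10⁸)³ = 3.724 × 10⁻⁵
Ratio (larger/smaller) = 250

Moon U, by a factor of ≈ 250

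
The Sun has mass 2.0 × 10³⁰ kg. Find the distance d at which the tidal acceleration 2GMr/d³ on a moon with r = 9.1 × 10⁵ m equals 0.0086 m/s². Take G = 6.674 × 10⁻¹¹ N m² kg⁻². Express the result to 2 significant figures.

3.0 × 10⁹ m

2GMr/d³ = a_tidal  ⇒  d = (2GMr / a_tidal)^(1/3)
d = (2 × 6.674×10⁻¹¹ × (2.0 × 10³⁰) × (9.1 × 10⁵) / (0.0086))^(1/3)
  = 3.0 × 10⁹ m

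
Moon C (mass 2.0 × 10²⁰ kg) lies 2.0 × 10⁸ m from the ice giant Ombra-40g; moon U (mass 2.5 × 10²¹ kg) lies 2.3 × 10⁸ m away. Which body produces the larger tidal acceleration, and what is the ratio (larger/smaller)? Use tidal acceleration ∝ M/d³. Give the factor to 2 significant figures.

Tidal acceleration ∝ M/d³, so compare M/d³ for each.
Moon C: (2.0 × 10²⁰) / (2.0 × 10⁸)³ = 2.500 × 10⁻⁵
Moon U: (2.5 × 10²¹) / (2.3 × 10⁸)³ = 2.055 × 10⁻⁴
Ratio (larger/smaller) = 8.2

Moon U, by a factor of ≈ 8.2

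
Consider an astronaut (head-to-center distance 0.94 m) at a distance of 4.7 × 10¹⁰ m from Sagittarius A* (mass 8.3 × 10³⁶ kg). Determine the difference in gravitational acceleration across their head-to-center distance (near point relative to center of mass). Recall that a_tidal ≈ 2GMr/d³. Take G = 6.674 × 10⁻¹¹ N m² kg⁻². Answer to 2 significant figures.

a_tidal = 2GMr/d³
        = 2 × (6.674 × 10⁻¹¹) × (8.3 × 10³⁶) × (0.94) / (4.7 × 10¹⁰)³
        = 1.0 × 10⁻⁵ m/s²

1.0 × 10⁻⁵ m/s²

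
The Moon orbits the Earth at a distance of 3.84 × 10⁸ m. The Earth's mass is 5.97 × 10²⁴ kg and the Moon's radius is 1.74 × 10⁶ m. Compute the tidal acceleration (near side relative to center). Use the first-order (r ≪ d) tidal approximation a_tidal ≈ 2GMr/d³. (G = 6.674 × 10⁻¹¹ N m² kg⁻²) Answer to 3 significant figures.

2.45 × 10⁻⁵ m/s²

a_tidal = 2GMr/d³
        = 2 × (6.674 × 10⁻¹¹) × (5.97 × 10²⁴) × (1.74 × 10⁶) / (3.84 × 10⁸)³
        = 2.45 × 10⁻⁵ m/s²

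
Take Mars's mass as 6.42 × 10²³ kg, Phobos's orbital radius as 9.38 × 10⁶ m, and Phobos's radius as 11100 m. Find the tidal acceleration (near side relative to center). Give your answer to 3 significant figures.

1.15 × 10⁻³ m/s²

Δa = 2GMr/d³
   = 2 × (6.674 × 10⁻¹¹) × (6.42 × 10²³) × (11100) / (9.38 × 10⁶)³
   = 1.15 × 10⁻³ m/s²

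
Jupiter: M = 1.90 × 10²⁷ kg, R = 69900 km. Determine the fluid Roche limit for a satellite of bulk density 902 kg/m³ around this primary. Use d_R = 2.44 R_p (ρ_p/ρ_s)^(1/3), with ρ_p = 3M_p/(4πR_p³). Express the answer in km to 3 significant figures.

ρ_p = 3M_p/(4πR_p³) = 3 × (1.90 × 10²⁷) / (4π × (6.99 × 10⁷ m)³) = 1330 kg/m³
d_R = 2.44 × 69900 km × (1330/902)^(1/3)
    = 1.94 × 10⁵ km

1.94 × 10⁵ km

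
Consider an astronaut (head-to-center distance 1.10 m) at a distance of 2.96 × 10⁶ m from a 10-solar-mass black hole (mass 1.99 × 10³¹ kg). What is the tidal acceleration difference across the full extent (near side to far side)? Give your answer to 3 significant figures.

Differencing GM/(d−r)² and GM/(d+r)² to first order in r/d gives 4GMr/d³.
Δg = 4GMr/d³
   = 4 × (6.674 × 10⁻¹¹) × (1.99 × 10³¹) × (1.10) / (2.96 × 10⁶)³
   = 2.25 × 10² m/s²

2.25 × 10² m/s²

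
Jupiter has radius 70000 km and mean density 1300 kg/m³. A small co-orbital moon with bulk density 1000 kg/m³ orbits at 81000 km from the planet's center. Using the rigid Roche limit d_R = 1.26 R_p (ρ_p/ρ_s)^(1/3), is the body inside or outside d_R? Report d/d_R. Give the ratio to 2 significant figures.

d_R = 1.26 × (70000 km) × (1300/1000)^(1/3) = 96260 km
d/d_R = (81000) / (96260) = 0.84
Since d/d_R < 1, the body is inside the Roche limit.

inside; d/d_R ≈ 0.84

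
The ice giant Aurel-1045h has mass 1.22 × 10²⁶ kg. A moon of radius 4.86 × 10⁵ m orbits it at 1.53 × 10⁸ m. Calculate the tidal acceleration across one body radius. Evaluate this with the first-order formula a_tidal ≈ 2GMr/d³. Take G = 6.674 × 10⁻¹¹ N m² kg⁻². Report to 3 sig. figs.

Δa = 2GMr/d³
   = 2 × (6.674 × 10⁻¹¹) × (1.22 × 10²⁶) × (4.86 × 10⁵) / (1.53 × 10⁸)³
   = 2.21 × 10⁻³ m/s²

2.21 × 10⁻³ m/s²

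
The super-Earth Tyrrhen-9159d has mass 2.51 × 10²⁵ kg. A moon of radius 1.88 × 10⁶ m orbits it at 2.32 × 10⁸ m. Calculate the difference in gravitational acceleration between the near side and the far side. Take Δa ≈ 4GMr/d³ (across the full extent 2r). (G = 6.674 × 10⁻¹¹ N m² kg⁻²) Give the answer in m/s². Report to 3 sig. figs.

1.01 × 10⁻³ m/s²

a_tidal = 4GMr/d³
        = 4 × (6.674 × 10⁻¹¹) × (2.51 × 10²⁵) × (1.88 × 10⁶) / (2.32 × 10⁸)³
        = 1.01 × 10⁻³ m/s²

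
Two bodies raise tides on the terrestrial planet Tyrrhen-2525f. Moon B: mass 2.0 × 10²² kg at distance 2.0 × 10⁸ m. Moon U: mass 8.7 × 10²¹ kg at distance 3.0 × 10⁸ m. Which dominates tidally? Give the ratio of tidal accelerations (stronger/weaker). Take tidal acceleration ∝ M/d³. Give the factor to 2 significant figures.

Moon B, by a factor of ≈ 7.8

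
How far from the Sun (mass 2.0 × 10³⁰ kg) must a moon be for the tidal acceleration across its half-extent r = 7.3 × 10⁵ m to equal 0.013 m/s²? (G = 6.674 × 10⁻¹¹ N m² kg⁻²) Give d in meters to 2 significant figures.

2GMr/d³ = a_tidal  ⇒  d = (2GMr / a_tidal)^(1/3)
d = (2 × 6.674×10⁻¹¹ × (2.0 × 10³⁰) × (7.3 × 10⁵) / (0.013))^(1/3)
  = 2.5 × 10⁹ m

2.5 × 10⁹ m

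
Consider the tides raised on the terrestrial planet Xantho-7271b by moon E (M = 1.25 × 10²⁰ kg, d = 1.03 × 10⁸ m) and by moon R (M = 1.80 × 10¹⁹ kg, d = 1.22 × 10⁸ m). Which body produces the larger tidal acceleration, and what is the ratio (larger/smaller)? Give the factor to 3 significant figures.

Compare M/d³ for the two perturbers:
Moon E: (1.25 × 10²⁰) / (1.03 × 10⁸)³ = 1.144 × 10⁻⁴
Moon R: (1.80 × 10¹⁹) / (1.22 × 10⁸)³ = 9.913 × 10⁻⁶
Ratio (larger/smaller) = 11.5

Moon E, by a factor of ≈ 11.5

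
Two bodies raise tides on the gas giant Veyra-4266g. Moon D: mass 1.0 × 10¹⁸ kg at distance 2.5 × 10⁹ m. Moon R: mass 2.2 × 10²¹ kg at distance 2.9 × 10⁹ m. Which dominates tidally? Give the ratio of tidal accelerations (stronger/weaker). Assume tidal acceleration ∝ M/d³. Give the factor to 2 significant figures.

The tide-raising term goes as M/d³ (the gradient of a 1/d² field).
Moon D: (1.0 × 10¹⁸) / (2.5 × 10⁹)³ = 6.400 × 10⁻¹¹
Moon R: (2.2 × 10²¹) / (2.9 × 10⁹)³ = 9.020 × 10⁻⁸
Ratio (larger/smaller) = 1400

Moon R, by a factor of ≈ 1400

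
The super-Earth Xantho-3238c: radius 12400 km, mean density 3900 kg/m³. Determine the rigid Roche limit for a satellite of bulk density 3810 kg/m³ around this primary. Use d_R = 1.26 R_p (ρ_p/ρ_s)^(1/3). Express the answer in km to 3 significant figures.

15700 km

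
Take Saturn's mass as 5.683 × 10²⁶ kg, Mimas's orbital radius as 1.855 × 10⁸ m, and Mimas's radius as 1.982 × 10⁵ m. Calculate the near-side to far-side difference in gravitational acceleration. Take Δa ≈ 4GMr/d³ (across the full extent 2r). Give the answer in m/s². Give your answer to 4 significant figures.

4.711 × 10⁻³ m/s²

Δa = 4GMr/d³
   = 4 × (6.674 × 10⁻¹¹) × (5.683 × 10²⁶) × (1.982 × 10⁵) / (1.855 × 10⁸)³
   = 4.711 × 10⁻³ m/s²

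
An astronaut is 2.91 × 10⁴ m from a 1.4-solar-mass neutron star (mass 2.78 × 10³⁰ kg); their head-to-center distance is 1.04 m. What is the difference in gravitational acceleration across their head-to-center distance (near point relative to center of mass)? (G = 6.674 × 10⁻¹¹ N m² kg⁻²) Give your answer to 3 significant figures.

The tidal stretch is the gradient of GM/d² times the body's extent r, hence the 1/d³ dependence.
Δa = 2GMr/d³
   = 2 × (6.674 × 10⁻¹¹) × (2.78 × 10³⁰) × (1.04) / (2.91 × 10⁴)³
   = 1.57 × 10⁷ m/s²

1.57 × 10⁷ m/s²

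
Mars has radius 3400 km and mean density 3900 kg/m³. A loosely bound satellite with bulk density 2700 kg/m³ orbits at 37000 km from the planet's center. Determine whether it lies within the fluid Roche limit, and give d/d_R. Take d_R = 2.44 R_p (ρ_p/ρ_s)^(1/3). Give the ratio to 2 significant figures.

outside; d/d_R ≈ 3.9

d_R = 2.44 × (3400 km) × (3900/2700)^(1/3) = 9378 km
d/d_R = (37000) / (9378) = 3.9
Since d/d_R > 1, the body is outside the Roche limit.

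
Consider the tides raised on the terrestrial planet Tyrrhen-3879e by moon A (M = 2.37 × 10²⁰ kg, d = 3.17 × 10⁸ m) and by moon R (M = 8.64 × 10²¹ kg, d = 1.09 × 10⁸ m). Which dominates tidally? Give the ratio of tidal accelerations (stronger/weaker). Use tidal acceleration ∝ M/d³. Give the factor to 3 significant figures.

Tidal stretch scales as M/d³; compute that for each body.
Moon A: (2.37 × 10²⁰) / (3.17 × 10⁸)³ = 7.440 × 10⁻⁶
Moon R: (8.64 × 10²¹) / (1.09 × 10⁸)³ = 6.672 × 10⁻³
Ratio (larger/smaller) = 897

Moon R, by a factor of ≈ 897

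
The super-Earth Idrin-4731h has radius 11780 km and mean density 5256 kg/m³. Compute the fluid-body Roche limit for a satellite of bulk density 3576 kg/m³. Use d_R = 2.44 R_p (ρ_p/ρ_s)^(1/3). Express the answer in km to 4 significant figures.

32680 km

d_R = 2.44 × 11780 km × (5256/3576)^(1/3)
    = 32680 km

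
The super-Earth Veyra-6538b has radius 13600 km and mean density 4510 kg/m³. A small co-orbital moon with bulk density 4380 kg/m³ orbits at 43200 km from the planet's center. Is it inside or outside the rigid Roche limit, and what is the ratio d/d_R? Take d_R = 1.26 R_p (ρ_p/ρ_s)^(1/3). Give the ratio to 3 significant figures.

d_R = 1.26 × (13600 km) × (4510/4380)^(1/3) = 17300 km
d/d_R = (43200) / (17300) = 2.50
Since d/d_R > 1, the body is outside the Roche limit.

outside; d/d_R ≈ 2.50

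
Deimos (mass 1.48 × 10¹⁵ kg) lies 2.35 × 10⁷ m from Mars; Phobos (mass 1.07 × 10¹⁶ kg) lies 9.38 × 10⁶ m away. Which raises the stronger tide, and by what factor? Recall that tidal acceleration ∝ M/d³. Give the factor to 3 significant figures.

Phobos, by a factor of ≈ 114

Compare M/d³ for the two perturbers:
Deimos: (1.48 × 10¹⁵) / (2.35 × 10⁷)³ = 1.140 × 10⁻⁷
Phobos: (1.07 × 10¹⁶) / (9.38 × 10⁶)³ = 1.297 × 10⁻⁵
Ratio (larger/smaller) = 114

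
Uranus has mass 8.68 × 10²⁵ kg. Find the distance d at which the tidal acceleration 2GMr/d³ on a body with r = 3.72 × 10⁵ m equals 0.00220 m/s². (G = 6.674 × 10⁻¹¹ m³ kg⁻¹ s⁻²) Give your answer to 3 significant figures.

1.25 × 10⁸ m

2GMr/d³ = a_tidal  ⇒  d = (2GMr / a_tidal)^(1/3)
d = (2 × 6.674×10⁻¹¹ × (8.68 × 10²⁵) × (3.72 × 10⁵) / (0.00220))^(1/3)
  = 1.25 × 10⁸ m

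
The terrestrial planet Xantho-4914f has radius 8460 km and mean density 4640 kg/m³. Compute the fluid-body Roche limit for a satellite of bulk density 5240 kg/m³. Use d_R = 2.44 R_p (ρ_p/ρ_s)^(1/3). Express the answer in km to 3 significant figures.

19800 km

d_R = 2.44 × 8460 km × (4640/5240)^(1/3)
    = 19800 km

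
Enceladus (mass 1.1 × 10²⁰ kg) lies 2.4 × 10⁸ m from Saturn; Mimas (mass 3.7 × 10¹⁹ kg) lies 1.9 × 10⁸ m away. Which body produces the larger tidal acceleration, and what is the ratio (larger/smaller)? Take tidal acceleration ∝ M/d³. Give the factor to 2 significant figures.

Enceladus, by a factor of ≈ 1.5

Tidal acceleration ∝ M/d³, so compare M/d³ for each.
Enceladus: (1.1 × 10²⁰) / (2.4 × 10⁸)³ = 7.957 × 10⁻⁶
Mimas: (3.7 × 10¹⁹) / (1.9 × 10⁸)³ = 5.394 × 10⁻⁶
Ratio (larger/smaller) = 1.5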